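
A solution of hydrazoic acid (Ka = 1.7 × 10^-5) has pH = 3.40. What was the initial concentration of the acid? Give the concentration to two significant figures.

C₀ = 9.7 × 10^-3 M

[H+] = 10^(-3.40) = 3.98 × 10^-4 M = x
Ka = x²/(C₀ − x) ⇒ C₀ = x + x²/Ka
C₀ = 3.98 × 10^-4 + (3.98 × 10^-4)²/(1.7 × 10^-5) = 9.72 × 10^-3 M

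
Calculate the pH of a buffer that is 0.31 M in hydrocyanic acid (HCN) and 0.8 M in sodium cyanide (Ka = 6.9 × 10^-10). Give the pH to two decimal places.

pH = 9.57

pKa = −log(6.9 × 10^-10) = 9.161
pH = pKa + log([A⁻]/[HA]) = 9.161 + log(0.8/0.31)
pH = 9.161 + (+0.412) = 9.57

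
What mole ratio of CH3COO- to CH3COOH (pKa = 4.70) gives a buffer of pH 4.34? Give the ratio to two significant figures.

pH = pKa + log(r) ⇒ log(r) = 4.34 − 4.70 = -0.36
r = [CH3COO-]/[CH3COOH] = 10^(-0.36) = 0.437

ratio = 0.44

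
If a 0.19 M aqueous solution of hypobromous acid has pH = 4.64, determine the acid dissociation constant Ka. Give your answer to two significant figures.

Ka = 2.8 × 10^-9

[H+] = 10^(-4.64) = 2.29 × 10^-5 M
At equilibrium [HA] = 0.19 − 2.29 × 10^-5 = 1.90 × 10^-1 M
Ka = [H+][A-]/[HA] = (2.29 × 10^-5)² / 1.90 × 10^-1 = 2.8 × 10^-9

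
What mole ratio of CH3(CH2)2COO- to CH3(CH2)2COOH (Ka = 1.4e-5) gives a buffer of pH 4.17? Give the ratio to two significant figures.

ratio = 0.21

pKa = -log(1.4 × 10^-5) = 4.854
pH = pKa + log(r) ⇒ log(r) = 4.17 − 4.854 = -0.684
r = [CH3(CH2)2COO-]/[CH3(CH2)2COOH] = 10^(-0.684) = 0.207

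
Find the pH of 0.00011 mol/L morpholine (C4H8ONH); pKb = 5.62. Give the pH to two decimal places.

C4H8ONH + H2O ⇌ C4H8ONH2+ + OH-
Kb = 10^(−5.62) = 2.40 × 10^-6
Kb = x²/(0.00011 − x) = 2.40 × 10^-6
The 5% rule fails; solving x² + Kb·x − Kb·C₀ = 0 exactly:
x = [−2.4e-06 + √(2.4e-06² + 1.06e-09)]/2 = 1.51 × 10^-5 M
pOH = −log(1.51 × 10^-5) = 4.82; pH = 14.00 − 4.82 = 9.18

pH = 9.18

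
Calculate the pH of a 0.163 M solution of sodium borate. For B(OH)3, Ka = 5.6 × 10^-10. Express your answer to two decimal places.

pH = 11.23

B(OH)4- is the conjugate base of the weak acid B(OH)3.
Kb = Kw/Ka = 1.0×10^-14 / 5.6 × 10^-10 = 1.79 × 10^-5
From the ICE table, Kb = [OH-]²/(0.163 − [OH-]) = 1.79 × 10^-5.
Neglecting [OH-] in the denominator: [OH-] = √(1.79 × 10^-5 × 0.163) = 1.71 × 10^-3 M
Check: 1% ionized — well under 5%, approximation valid.
pOH = −log(1.71 × 10^-3) = 2.77; pH = 14.00 − 2.77 = 11.23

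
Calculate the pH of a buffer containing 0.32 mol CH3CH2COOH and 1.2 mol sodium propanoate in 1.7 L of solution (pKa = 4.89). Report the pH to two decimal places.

pH = 5.46

Using pH = pKa + log([base]/[acid]) with [base]/[acid] = 1.2/0.32:
pH = 4.89 + (+0.574) = 5.46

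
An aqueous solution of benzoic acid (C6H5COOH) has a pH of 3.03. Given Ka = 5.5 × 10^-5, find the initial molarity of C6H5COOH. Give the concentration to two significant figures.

C₀ = 1.7 × 10^-2 M

[H+] = 10^(-3.03) = 9.33 × 10^-4 M = x
Ka = x²/(C₀ − x) ⇒ C₀ = x + x²/Ka
C₀ = 9.33 × 10^-4 + (9.33 × 10^-4)²/(5.5 × 10^-5) = 1.68 × 10^-2 M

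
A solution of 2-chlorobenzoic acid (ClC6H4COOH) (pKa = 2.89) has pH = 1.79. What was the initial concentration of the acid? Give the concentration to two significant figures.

[H+] = 10^(-1.79) = 1.62 × 10^-2 M = x
Ka = 10^(−2.89) = 1.29 × 10^-3
Ka = x²/(C₀ − x) ⇒ C₀ = x + x²/Ka
C₀ = 1.62 × 10^-2 + (1.62 × 10^-2)²/(1.29 × 10^-3) = 2.20 × 10^-1 M

C₀ = 2.2 × 10^-1 M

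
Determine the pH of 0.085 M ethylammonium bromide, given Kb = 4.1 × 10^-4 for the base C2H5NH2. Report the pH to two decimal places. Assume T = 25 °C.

pH = 5.84

C2H5NH3+ is the conjugate acid of the weak base C2H5NH2.
Ka = Kw/Kb = 1.0×10^-14 / 4.1 × 10^-4 = 2.44 × 10^-11
Ka = [H+]²/(0.085 − [H+]) = 2.44 × 10^-11
Assume [H+] ≪ 0.085: [H+] ≈ √(2.44 × 10^-11 × 0.085) = 1.44 × 10^-6 M
Check: 0.0017% ionized — well under 5%, approximation valid.
pH = −log[H+] = −log(1.44 × 10^-6) = 5.84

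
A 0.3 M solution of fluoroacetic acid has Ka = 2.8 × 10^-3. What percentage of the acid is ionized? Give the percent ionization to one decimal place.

9.2%

FCH2COOH ⇌ FCH2COO- + H+; let x = [H+] at equilibrium.
Ka = x²/(C₀ − x); solving the quadratic gives x = 2.76 × 10^-2 M.
Fraction ionized = 2.76 × 10^-2 / 0.3 = 0.0920 → 9.2%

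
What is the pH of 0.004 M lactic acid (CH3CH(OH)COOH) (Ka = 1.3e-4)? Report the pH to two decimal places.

CH3CH(OH)COOH ⇌ CH3CH(OH)COO- + H+
Let x = [H+] at equilibrium. Ka = x²/(0.004 − x).
The 5% rule fails; solving x² + Ka·x − Ka·C₀ = 0 exactly:
x = [−0.00013 + √(0.00013² + 2.08e-06)]/2 = 6.59 × 10^-4 M
pH = −log(6.59 × 10^-4) = 3.18

pH = 3.18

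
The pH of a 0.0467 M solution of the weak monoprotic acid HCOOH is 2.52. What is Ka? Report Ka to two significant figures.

Ka = 2.1 × 10^-4

[H+] = 10^(-2.52) = 3.02 × 10^-3 M
At equilibrium [HA] = 0.0467 − 3.02 × 10^-3 = 4.37 × 10^-2 M
Ka = [H+][A-]/[HA] = (3.02 × 10^-3)² / 4.37 × 10^-2 = 2.1 × 10^-4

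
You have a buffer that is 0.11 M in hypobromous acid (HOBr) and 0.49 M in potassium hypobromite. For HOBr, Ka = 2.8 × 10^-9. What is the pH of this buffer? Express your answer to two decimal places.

pH = 9.20

pKa = −log(2.8 × 10^-9) = 8.553
Using pH = pKa + log([base]/[acid]) with [base]/[acid] = 0.49/0.11:
pH = 8.553 + (+0.649) = 9.20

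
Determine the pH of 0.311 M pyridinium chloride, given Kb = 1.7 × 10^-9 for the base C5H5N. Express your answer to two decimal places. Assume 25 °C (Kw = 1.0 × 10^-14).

C5H5NH+ is the conjugate acid of the weak base C5H5N.
Ka = Kw/Kb = 1.0×10^-14 / 1.7 × 10^-9 = 5.88 × 10^-6
Let x = [H+] at equilibrium. Ka = x²/(0.311 − x).
Neglecting x in the denominator: x = √(5.88 × 10^-6 × 0.311) = 1.35 × 10^-3 M
(x/C₀ = 0.43% < 5%, so the approximation holds.)
pH = −log[H+] = −log(1.35 × 10^-3) = 2.87

pH = 2.87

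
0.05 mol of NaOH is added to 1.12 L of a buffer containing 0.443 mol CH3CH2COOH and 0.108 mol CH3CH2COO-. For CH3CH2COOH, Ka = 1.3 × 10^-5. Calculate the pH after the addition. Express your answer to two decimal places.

After neutralization: n(CH3CH2COOH) = 0.393 mol, n(CH3CH2COO-) = 0.158 mol.
pKa = −log(1.3 × 10^-5) = 4.886
pH = pKa + log(n_CH3CH2COO-/n_CH3CH2COOH) = 4.886 + log(0.158/0.393) = 4.886 + (-0.396)

pH = 4.49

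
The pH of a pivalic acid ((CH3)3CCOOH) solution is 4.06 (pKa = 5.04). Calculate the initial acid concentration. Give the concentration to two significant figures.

[H+] = 10^(-4.06) = 8.71 × 10^-5 M = x
Ka = 10^(−5.04) = 9.12 × 10^-6
Ka = x²/(C₀ − x) ⇒ C₀ = x + x²/Ka
C₀ = 8.71 × 10^-5 + (8.71 × 10^-5)²/(9.12 × 10^-6) = 9.19 × 10^-4 M

C₀ = 9.2 × 10^-4 M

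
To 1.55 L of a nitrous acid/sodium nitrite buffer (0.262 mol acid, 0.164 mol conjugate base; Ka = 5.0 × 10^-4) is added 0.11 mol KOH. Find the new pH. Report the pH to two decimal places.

pH = 3.56

After neutralization: n(HNO2) = 0.152 mol, n(NO2-) = 0.274 mol.
pKa = −log(5.0 × 10^-4) = 3.301
pH = pKa + log(n_NO2-/n_HNO2) = 3.301 + log(0.274/0.152) = 3.301 + (+0.256)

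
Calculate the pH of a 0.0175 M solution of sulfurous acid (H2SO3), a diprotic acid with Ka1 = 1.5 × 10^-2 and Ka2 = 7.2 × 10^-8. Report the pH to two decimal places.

Since Ka1 ≫ Ka2, the first ionization dominates [H+].
Ka1 = x²/(0.0175 − x) = 1.5 × 10^-2
Solving the quadratic: x = (−Ka1 + √(Ka1² + 4·Ka1·C₀))/2 = 1.04 × 10^-2 M
pH = −log(1.04 × 10^-2) = 1.98

pH = 1.98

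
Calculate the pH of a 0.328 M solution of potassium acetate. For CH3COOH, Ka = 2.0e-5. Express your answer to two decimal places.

pH = 9.11

CH3COO- is the conjugate base of the weak acid CH3COOH.
Kb = Kw/Ka = 1.0×10^-14 / 2.0 × 10^-5 = 5.00 × 10^-10
From the ICE table, Kb = [OH-]²/(0.328 − [OH-]) = 5.00 × 10^-10.
Assume [OH-] ≪ 0.328: [OH-] ≈ √(5.00 × 10^-10 × 0.328) = 1.28 × 10^-5 M
([OH-]/C₀ = 0.0039% < 5%, so the approximation holds.)
pOH = 4.89, so pH = 14.00 − pOH = 9.11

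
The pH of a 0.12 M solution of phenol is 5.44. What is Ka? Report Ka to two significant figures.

Ka = 1.1 × 10^-10

[H+] = 10^(-5.44) = 3.63 × 10^-6 M
At equilibrium [HA] = 0.12 − 3.63 × 10^-6 = 1.20 × 10^-1 M
Ka = [H+][A-]/[HA] = (3.63 × 10^-6)² / 1.20 × 10^-1 = 1.1 × 10^-10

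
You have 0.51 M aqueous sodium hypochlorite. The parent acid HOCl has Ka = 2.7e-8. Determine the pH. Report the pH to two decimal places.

OCl- is the conjugate base of the weak acid HOCl.
Kb = Kw/Ka = 1.0×10^-14 / 2.7 × 10^-8 = 3.70 × 10^-7
Let x = [OH-] at equilibrium. Kb = x²/(0.51 − x).
Assume x ≪ 0.51: x ≈ √(3.70 × 10^-7 × 0.51) = 4.34 × 10^-4 M
pOH = 3.36, so pH = 14.00 − pOH = 10.64

pH = 10.64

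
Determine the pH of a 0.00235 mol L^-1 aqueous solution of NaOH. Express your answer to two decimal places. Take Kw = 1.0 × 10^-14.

pH = 11.37

NaOH is a strong base; [OH-] = 0.00235 M.
pOH = -log(0.00235) = 2.63
pH = 14.00 - 2.63 = 11.37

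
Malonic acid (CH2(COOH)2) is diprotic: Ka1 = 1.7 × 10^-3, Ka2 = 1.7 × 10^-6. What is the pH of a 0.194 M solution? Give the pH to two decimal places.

Since Ka1 ≫ Ka2, the first ionization dominates [H+].
Ka1 = x²/(0.194 − x) = 1.7 × 10^-3
Solving the quadratic: x = (−Ka1 + √(Ka1² + 4·Ka1·C₀))/2 = 1.73 × 10^-2 M
pH = −log(1.73 × 10^-2) = 1.76

pH = 1.76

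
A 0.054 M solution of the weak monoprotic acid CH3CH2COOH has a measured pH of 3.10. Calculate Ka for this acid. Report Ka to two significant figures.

[H+] = 10^(-3.10) = 7.94 × 10^-4 M
At equilibrium [HA] = 0.054 − 7.94 × 10^-4 = 5.32 × 10^-2 M
Ka = [H+][A-]/[HA] = (7.94 × 10^-4)² / 5.32 × 10^-2 = 1.2 × 10^-5

Ka = 1.2 × 10^-5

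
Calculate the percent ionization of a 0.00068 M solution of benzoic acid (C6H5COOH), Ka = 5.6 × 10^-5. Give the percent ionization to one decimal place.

C6H5COOH ⇌ C6H5COO- + H+; let x = [H+] at equilibrium.
Solve x² + 5.6e-05x − 3.81e-08 = 0 → x = 1.69 × 10^-4 M
Fraction ionized = 1.69 × 10^-4 / 0.00068 = 0.2485 → 24.9%

24.9%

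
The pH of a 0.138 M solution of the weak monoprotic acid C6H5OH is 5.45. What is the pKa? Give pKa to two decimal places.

[H+] = 10^(-5.45) = 3.55 × 10^-6 M
At equilibrium [HA] = 0.138 − 3.55 × 10^-6 = 1.38 × 10^-1 M
Ka = [H+][A-]/[HA] = (3.55 × 10^-6)² / 1.38 × 10^-1 = 9.13 × 10^-11
pKa = -log(9.13 × 10^-11) = 10.04

pKa = 10.04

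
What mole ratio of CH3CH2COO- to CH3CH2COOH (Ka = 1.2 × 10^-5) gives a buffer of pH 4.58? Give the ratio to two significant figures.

ratio = 0.46

pKa = -log(1.2 × 10^-5) = 4.921
pH = pKa + log(r) ⇒ log(r) = 4.58 − 4.921 = -0.341
r = [CH3CH2COO-]/[CH3CH2COOH] = 10^(-0.341) = 0.456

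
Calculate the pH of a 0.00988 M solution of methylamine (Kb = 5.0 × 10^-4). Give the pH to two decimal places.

CH3NH2 + H2O ⇌ CH3NH3+ + OH-
Kb = [OH-]²/(0.00988 − [OH-]) = 5.0 × 10^-4
[OH-] is not negligible relative to C₀; solve [OH-]² + 0.0005·[OH-] − 4.94e-06 = 0.
[OH-] = [−0.0005 + √(0.0005² + 1.98e-05)]/2 = 1.99 × 10^-3 M
pOH = 2.70, so pH = 14.00 − pOH = 11.30

pH = 11.30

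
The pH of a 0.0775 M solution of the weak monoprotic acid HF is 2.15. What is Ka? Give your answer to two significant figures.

Ka = 7.1 × 10^-4

[H+] = 10^(-2.15) = 7.08 × 10^-3 M
At equilibrium [HA] = 0.0775 − 7.08 × 10^-3 = 7.04 × 10^-2 M
Ka = [H+][A-]/[HA] = (7.08 × 10^-3)² / 7.04 × 10^-2 = 7.1 × 10^-4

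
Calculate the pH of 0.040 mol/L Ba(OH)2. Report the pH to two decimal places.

Ba(OH)2 is a strong base (each formula unit releases 2 OH-); [OH-] = 0.08 M.
pOH = -log(0.08) = 1.10
pH = 14.00 - 1.10 = 12.90

pH = 12.90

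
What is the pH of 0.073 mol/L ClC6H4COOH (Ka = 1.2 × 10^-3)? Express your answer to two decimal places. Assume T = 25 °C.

pH = 2.06

ClC6H4COOH ⇌ ClC6H4COO- + H+
Ka = [H+]²/(0.073 − [H+]) = 1.2 × 10^-3
[H+] is not negligible relative to C₀; solve [H+]² + 0.0012·[H+] − 8.76e-05 = 0.
[H+] = (−Ka + √(Ka² + 4·Ka·C₀))/2 = 8.78 × 10^-3 M
pH = −log[H+] = −log(8.78 × 10^-3) = 2.06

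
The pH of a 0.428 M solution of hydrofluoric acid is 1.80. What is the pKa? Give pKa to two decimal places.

pKa = 3.22

[H+] = 10^(-1.80) = 1.58 × 10^-2 M
At equilibrium [HA] = 0.428 − 1.58 × 10^-2 = 4.12 × 10^-1 M
Ka = [H+][A-]/[HA] = (1.58 × 10^-2)² / 4.12 × 10^-1 = 6.06 × 10^-4
pKa = -log(6.06 × 10^-4) = 3.22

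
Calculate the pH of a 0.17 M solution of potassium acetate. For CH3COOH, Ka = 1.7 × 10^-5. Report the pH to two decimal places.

CH3COO- is the conjugate base of the weak acid CH3COOH.
Kb = Kw/Ka = 1.0×10^-14 / 1.7 × 10^-5 = 5.88 × 10^-10
Kb = x²/(0.17 − x) = 5.88 × 10^-10
Since Kb ≪ C₀, x ≈ √(Kb·C₀) = 1.00 × 10^-5 M.
(x/C₀ = 0.0059% < 5%, so the approximation holds.)
pOH = −log(1.00 × 10^-5) = 5.00; pH = 14.00 − 5.00 = 9.00

pH = 9.00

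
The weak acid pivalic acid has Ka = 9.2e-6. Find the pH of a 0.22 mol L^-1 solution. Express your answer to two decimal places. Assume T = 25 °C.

pH = 2.85

(CH3)3CCOOH ⇌ (CH3)3CCOO- + H+
Ka = [H+]²/(0.22 − [H+]) = 9.2 × 10^-6
Neglecting [H+] in the denominator: [H+] = √(9.2 × 10^-6 × 0.22) = 1.42 × 10^-3 M
pH = −log(1.42 × 10^-3) = 2.85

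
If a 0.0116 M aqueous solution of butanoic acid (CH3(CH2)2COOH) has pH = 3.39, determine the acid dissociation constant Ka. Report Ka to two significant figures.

Ka = 1.5 × 10^-5

[H+] = 10^(-3.39) = 4.07 × 10^-4 M
At equilibrium [HA] = 0.0116 − 4.07 × 10^-4 = 1.12 × 10^-2 M
Ka = [H+][A-]/[HA] = (4.07 × 10^-4)² / 1.12 × 10^-2 = 1.5 × 10^-5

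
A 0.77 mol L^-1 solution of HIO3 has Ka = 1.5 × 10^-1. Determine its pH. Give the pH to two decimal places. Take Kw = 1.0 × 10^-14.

pH = 0.56

HIO3 ⇌ IO3- + H+
From the ICE table, Ka = x²/(0.77 − x) = 1.5 × 10^-1.
The 5% rule fails; solving x² + Ka·x − Ka·C₀ = 0 exactly:
x = (−Ka + √(Ka² + 4·Ka·C₀))/2 = 2.73 × 10^-1 M
pH = −log[H+] = −log(2.73 × 10^-1) = 0.56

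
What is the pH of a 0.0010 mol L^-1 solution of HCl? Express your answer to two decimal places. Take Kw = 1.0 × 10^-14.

pH = 3.00

HCl is a strong acid and dissociates completely, so [H+] = 0.0010 M.
pH = -log(0.001) = 3.00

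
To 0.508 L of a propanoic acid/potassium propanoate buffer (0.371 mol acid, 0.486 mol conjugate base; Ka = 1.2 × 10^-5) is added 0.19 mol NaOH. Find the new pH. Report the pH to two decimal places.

OH- converts CH3CH2COOH to CH3CH2COO-: CH3CH2COOH → 0.181 mol, CH3CH2COO- → 0.676 mol.
pKa = −log(1.2 × 10^-5) = 4.921
pH = pKa + log(n_CH3CH2COO-/n_CH3CH2COOH) = 4.921 + log(0.676/0.181) = 4.921 + (+0.572)

pH = 5.49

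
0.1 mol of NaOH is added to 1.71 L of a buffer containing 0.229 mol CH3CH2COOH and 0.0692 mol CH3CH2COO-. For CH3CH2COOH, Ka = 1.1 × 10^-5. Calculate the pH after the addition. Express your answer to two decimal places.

pH = 5.08

After neutralization: n(CH3CH2COOH) = 0.129 mol, n(CH3CH2COO-) = 0.169 mol.
pKa = −log(1.1 × 10^-5) = 4.959
pH = pKa + log([A⁻]/[HA]) = 4.959 + log(0.169/0.129) = 4.959 +0.117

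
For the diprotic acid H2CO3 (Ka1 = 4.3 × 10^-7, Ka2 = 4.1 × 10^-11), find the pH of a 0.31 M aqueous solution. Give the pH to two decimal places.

Since Ka1 ≫ Ka2, the first ionization dominates [H+].
Ka1 = x²/(0.31 − x) = 4.3 × 10^-7
x ≈ √(4.3 × 10^-7 × 0.31) = 3.65 × 10^-4 M
pH = −log(3.65 × 10^-4) = 3.44

pH = 3.44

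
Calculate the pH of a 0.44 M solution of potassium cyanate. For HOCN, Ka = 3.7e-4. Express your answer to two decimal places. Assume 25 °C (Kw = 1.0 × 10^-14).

pH = 8.54

OCN- is the conjugate base of the weak acid HOCN.
Kb = Kw/Ka = 1.0×10^-14 / 3.7 × 10^-4 = 2.70 × 10^-11
From the ICE table, Kb = x²/(0.44 − x) = 2.70 × 10^-11.
Since Kb ≪ C₀, x ≈ √(Kb·C₀) = 3.45 × 10^-6 M.
pOH = −log(3.45 × 10^-6) = 5.46; pH = 14.00 − 5.46 = 8.54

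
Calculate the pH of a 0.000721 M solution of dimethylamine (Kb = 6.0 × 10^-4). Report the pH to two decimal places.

pH = 10.63

(CH3)2NH + H2O ⇌ (CH3)2NH2+ + OH-
From the ICE table, Kb = [OH-]²/(0.000721 − [OH-]) = 6.0 × 10^-4.
The 5% rule fails; solving [OH-]² + Kb·[OH-] − Kb·C₀ = 0 exactly:
[OH-] = (−Kb + √(Kb² + 4·Kb·C₀))/2 = 4.23 × 10^-4 M
pOH = 3.37, so pH = 14.00 − pOH = 10.63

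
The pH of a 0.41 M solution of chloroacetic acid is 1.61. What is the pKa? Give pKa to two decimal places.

[H+] = 10^(-1.61) = 2.45 × 10^-2 M
At equilibrium [HA] = 0.41 − 2.45 × 10^-2 = 3.85 × 10^-1 M
Ka = [H+][A-]/[HA] = (2.45 × 10^-2)² / 3.85 × 10^-1 = 1.56 × 10^-3
pKa = -log(1.56 × 10^-3) = 2.81

pKa = 2.81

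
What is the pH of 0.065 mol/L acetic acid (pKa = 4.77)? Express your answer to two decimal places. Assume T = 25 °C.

CH3COOH ⇌ CH3COO- + H+
Ka = 10^(−4.77) = 1.70 × 10^-5
From the ICE table, Ka = [H+]²/(0.065 − [H+]) = 1.70 × 10^-5.
Neglecting [H+] in the denominator: [H+] = √(1.70 × 10^-5 × 0.065) = 1.05 × 10^-3 M
([H+]/C₀ = 1.6% < 5%, so the approximation holds.)
pH = −log[H+] = −log(1.05 × 10^-3) = 2.98

pH = 2.98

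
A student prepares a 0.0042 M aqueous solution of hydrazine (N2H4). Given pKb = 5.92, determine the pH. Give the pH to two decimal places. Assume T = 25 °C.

pH = 9.85

N2H4 + H2O ⇌ N2H5+ + OH-
Kb = 10^(−5.92) = 1.20 × 10^-6
Kb = [OH-]²/(0.0042 − [OH-]) = 1.20 × 10^-6
Since Kb ≪ C₀, [OH-] ≈ √(Kb·C₀) = 7.10 × 10^-5 M.
pOH = 4.15, so pH = 14.00 − pOH = 9.85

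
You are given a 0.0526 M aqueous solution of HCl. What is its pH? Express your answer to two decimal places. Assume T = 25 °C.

HCl is a strong acid and dissociates completely, so [H+] = 0.0526 M.
pH = -log(0.0526) = 1.28

pH = 1.28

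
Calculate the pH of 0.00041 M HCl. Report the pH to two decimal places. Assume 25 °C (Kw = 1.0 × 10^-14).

pH = 3.39

HCl is a strong acid and dissociates completely, so [H+] = 0.00041 M.
pH = -log(0.00041) = 3.39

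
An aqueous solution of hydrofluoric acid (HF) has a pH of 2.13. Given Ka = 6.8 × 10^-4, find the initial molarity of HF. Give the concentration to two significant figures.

C₀ = 8.8 × 10^-2 M

[H+] = 10^(-2.13) = 7.41 × 10^-3 M = x
Ka = x²/(C₀ − x) ⇒ C₀ = x + x²/Ka
C₀ = 7.41 × 10^-3 + (7.41 × 10^-3)²/(6.8 × 10^-4) = 8.82 × 10^-2 M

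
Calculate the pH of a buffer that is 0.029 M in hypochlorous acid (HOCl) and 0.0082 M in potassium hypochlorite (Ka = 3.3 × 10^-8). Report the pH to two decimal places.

pH = 6.93

pKa = −log(3.3 × 10^-8) = 7.481
Henderson–Hasselbalch: pH = pKa + log([OCl-]/[HOCl]) = 7.481 + log(0.0082/0.029)
pH = 7.481 + (-0.549) = 6.93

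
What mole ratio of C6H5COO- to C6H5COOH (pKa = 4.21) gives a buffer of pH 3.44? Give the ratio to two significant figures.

ratio = 0.17

pH = pKa + log(r) ⇒ log(r) = 3.44 − 4.21 = -0.77
r = [C6H5COO-]/[C6H5COOH] = 10^(-0.77) = 0.17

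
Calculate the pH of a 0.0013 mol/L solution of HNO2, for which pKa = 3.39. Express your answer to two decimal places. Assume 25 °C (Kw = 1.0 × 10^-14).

HNO2 ⇌ NO2- + H+
Ka = 10^(−3.39) = 4.07 × 10^-4
Ka = x²/(0.0013 − x) = 4.07 × 10^-4
The 5% rule fails; solving x² + Ka·x − Ka·C₀ = 0 exactly:
x = (−Ka + √(Ka² + 4·Ka·C₀))/2 = 5.52 × 10^-4 M
pH = −log(5.52 × 10^-4) = 3.26

pH = 3.26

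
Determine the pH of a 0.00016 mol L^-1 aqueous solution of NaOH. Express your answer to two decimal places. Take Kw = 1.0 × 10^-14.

pH = 10.20

NaOH is a strong base; [OH-] = 0.00016 M.
pOH = -log(0.00016) = 3.80
pH = 14.00 - 3.80 = 10.20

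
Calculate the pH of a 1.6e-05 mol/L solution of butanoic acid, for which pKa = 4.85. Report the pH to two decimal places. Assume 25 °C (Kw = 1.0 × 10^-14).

CH3(CH2)2COOH ⇌ CH3(CH2)2COO- + H+
Ka = 10^(−4.85) = 1.41 × 10^-5
From the ICE table, Ka = x²/(1.6e-05 − x) = 1.41 × 10^-5.
Here C₀/Ka ≈ 1.13, so the small-x approximation fails. Use the quadratic:
x = [−1.41e-05 + √(1.41e-05² + 9.02e-10)]/2 = 9.54 × 10^-6 M
pH = −log[H+] = −log(9.54 × 10^-6) = 5.02

pH = 5.02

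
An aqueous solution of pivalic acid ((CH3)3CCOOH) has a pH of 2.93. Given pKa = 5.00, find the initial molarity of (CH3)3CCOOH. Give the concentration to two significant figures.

C₀ = 1.4 × 10^-1 M

[H+] = 10^(-2.93) = 1.17 × 10^-3 M = x
Ka = 10^(−5.00) = 1.00 × 10^-5
Ka = x²/(C₀ − x) ⇒ C₀ = x + x²/Ka
C₀ = 1.17 × 10^-3 + (1.17 × 10^-3)²/(1.00 × 10^-5) = 1.38 × 10^-1 M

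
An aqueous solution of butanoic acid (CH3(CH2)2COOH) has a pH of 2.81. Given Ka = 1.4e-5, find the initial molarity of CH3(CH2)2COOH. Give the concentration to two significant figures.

[H+] = 10^(-2.81) = 1.55 × 10^-3 M = x
Ka = x²/(C₀ − x) ⇒ C₀ = x + x²/Ka
C₀ = 1.55 × 10^-3 + (1.55 × 10^-3)²/(1.4 × 10^-5) = 1.73 × 10^-1 M

C₀ = 1.7 × 10^-1 M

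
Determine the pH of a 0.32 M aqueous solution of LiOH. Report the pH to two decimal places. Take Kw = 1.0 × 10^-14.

pH = 13.51

LiOH is a strong base; [OH-] = 0.32 M.
pOH = -log(0.32) = 0.49
pH = 14.00 - 0.49 = 13.51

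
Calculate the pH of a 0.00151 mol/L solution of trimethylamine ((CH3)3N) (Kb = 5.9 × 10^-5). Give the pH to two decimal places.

pH = 10.43

(CH3)3N + H2O ⇌ (CH3)3NH+ + OH-
From the ICE table, Kb = x²/(0.00151 − x) = 5.9 × 10^-5.
The 5% rule fails; solving x² + Kb·x − Kb·C₀ = 0 exactly:
x = (−Kb + √(Kb² + 4·Kb·C₀))/2 = 2.70 × 10^-4 M
pOH = 3.57, so pH = 14.00 − pOH = 10.43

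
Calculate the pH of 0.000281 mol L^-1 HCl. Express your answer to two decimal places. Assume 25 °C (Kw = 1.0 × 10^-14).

HCl is a strong acid and dissociates completely, so [H+] = 0.000281 M.
pH = -log(0.000281) = 3.55

pH = 3.55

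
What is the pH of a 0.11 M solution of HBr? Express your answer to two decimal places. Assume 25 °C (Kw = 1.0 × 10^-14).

HBr is a strong acid and dissociates completely, so [H+] = 0.11 M.
pH = -log(0.11) = 0.96

pH = 0.96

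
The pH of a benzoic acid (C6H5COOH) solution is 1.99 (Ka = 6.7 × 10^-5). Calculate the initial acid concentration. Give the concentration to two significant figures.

[H+] = 10^(-1.99) = 1.02 × 10^-2 M = x
Ka = x²/(C₀ − x) ⇒ C₀ = x + x²/Ka
C₀ = 1.02 × 10^-2 + (1.02 × 10^-2)²/(6.7 × 10^-5) = 1.56 M

C₀ = 1.6 M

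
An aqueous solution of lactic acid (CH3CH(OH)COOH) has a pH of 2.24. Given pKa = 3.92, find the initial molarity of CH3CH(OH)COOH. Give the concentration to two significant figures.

[H+] = 10^(-2.24) = 5.75 × 10^-3 M = x
Ka = 10^(−3.92) = 1.20 × 10^-4
Ka = x²/(C₀ − x) ⇒ C₀ = x + x²/Ka
C₀ = 5.75 × 10^-3 + (5.75 × 10^-3)²/(1.20 × 10^-4) = 2.81 × 10^-1 M

C₀ = 2.8 × 10^-1 M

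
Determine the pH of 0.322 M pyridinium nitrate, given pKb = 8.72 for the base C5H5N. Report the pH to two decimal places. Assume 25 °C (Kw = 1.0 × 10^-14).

pH = 2.89

C5H5NH+ is the conjugate acid of the weak base C5H5N.
Kb = 10^(−8.72) = 1.91 × 10^-9
Ka = Kw/Kb = 1.0×10^-14 / 1.91 × 10^-9 = 5.24 × 10^-6
Ka = [H+]²/(0.322 − [H+]) = 5.24 × 10^-6
Assume [H+] ≪ 0.322: [H+] ≈ √(5.24 × 10^-6 × 0.322) = 1.30 × 10^-3 M
Check: 0.4% ionized — well under 5%, approximation valid.
pH = −log[H+] = −log(1.30 × 10^-3) = 2.89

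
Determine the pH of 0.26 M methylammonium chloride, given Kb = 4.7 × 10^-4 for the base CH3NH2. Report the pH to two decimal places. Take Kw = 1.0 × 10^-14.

pH = 5.63

CH3NH3+ is the conjugate acid of the weak base CH3NH2.
Ka = Kw/Kb = 1.0×10^-14 / 4.7 × 10^-4 = 2.13 × 10^-11
Ka = [H+]²/(0.26 − [H+]) = 2.13 × 10^-11
Since Ka ≪ C₀, [H+] ≈ √(Ka·C₀) = 2.35 × 10^-6 M.
Check: 0.00091% ionized — well under 5%, approximation valid.
pH = −log(2.35 × 10^-6) = 5.63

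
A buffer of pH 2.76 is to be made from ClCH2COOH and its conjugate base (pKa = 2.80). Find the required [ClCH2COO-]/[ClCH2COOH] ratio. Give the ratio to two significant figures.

ratio = 0.91

pH = pKa + log(r) ⇒ log(r) = 2.76 − 2.80 = -0.04
r = [ClCH2COO-]/[ClCH2COOH] = 10^(-0.04) = 0.912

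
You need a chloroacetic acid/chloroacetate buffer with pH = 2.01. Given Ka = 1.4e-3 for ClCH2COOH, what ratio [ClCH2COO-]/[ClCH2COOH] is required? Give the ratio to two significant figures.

pKa = -log(1.4 × 10^-3) = 2.854
pH = pKa + log(r) ⇒ log(r) = 2.01 − 2.854 = -0.844
r = [ClCH2COO-]/[ClCH2COOH] = 10^(-0.844) = 0.143

ratio = 0.14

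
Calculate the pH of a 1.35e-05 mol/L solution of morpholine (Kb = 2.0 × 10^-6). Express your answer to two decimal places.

pH = 8.63

C4H8ONH + H2O ⇌ C4H8ONH2+ + OH-
Kb = x²/(1.35e-05 − x) = 2.0 × 10^-6
Here C₀/Kb ≈ 6.75, so the small-x approximation fails. Use the quadratic:
x = (−Kb + √(Kb² + 4·Kb·C₀))/2 = 4.29 × 10^-6 M
pOH = 5.37, so pH = 14.00 − pOH = 8.63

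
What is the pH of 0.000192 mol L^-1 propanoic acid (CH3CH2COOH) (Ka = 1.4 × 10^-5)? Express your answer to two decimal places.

CH3CH2COOH ⇌ CH3CH2COO- + H+
Ka = [H+]²/(0.000192 − [H+]) = 1.4 × 10^-5
The 5% rule fails; solving [H+]² + Ka·[H+] − Ka·C₀ = 0 exactly:
[H+] = (−Ka + √(Ka² + 4·Ka·C₀))/2 = 4.53 × 10^-5 M
pH = −log(4.53 × 10^-5) = 4.34

pH = 4.34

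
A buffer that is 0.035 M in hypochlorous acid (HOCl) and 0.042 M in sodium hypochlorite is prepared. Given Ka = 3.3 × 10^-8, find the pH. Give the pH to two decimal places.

pKa = −log(3.3 × 10^-8) = 7.481
pH = pKa + log([A⁻]/[HA]) = 7.481 + log(0.042/0.035)
pH = 7.481 + (+0.079) = 7.56

pH = 7.56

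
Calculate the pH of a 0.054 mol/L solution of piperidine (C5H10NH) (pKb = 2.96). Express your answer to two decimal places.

pH = 11.86

C5H10NH + H2O ⇌ C5H10NH2+ + OH-
Kb = 10^(−2.96) = 1.10 × 10^-3
From the ICE table, Kb = [OH-]²/(0.054 − [OH-]) = 1.10 × 10^-3.
[OH-] is not negligible relative to C₀; solve [OH-]² + 0.0011·[OH-] − 5.94e-05 = 0.
[OH-] = [−0.0011 + √(0.0011² + 0.000238)]/2 = 7.18 × 10^-3 M
pOH = −log(7.18 × 10^-3) = 2.14; pH = 14.00 − 2.14 = 11.86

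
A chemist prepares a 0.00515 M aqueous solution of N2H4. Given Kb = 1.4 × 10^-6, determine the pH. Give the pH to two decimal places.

N2H4 + H2O ⇌ N2H5+ + OH-
Kb = x²/(0.00515 − x) = 1.4 × 10^-6
Assume x ≪ 0.00515: x ≈ √(1.4 × 10^-6 × 0.00515) = 8.49 × 10^-5 M
Check: 1.6% ionized — well under 5%, approximation valid.
pOH = −log(8.49 × 10^-5) = 4.07; pH = 14.00 − 4.07 = 9.93

pH = 9.93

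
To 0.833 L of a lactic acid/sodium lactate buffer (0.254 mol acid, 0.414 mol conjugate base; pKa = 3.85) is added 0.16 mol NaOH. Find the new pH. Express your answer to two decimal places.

After neutralization: n(CH3CH(OH)COOH) = 0.094 mol, n(CH3CH(OH)COO-) = 0.574 mol.
Henderson–Hasselbalch with mole ratio 0.574/0.094: pH = 3.85 + (+0.786)

pH = 4.64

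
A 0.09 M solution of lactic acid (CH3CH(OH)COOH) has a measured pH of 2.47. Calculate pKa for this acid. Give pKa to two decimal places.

pKa = 3.88

[H+] = 10^(-2.47) = 3.39 × 10^-3 M
At equilibrium [HA] = 0.09 − 3.39 × 10^-3 = 8.66 × 10^-2 M
Ka = [H+][A-]/[HA] = (3.39 × 10^-3)² / 8.66 × 10^-2 = 1.33 × 10^-4
pKa = -log(1.33 × 10^-4) = 3.88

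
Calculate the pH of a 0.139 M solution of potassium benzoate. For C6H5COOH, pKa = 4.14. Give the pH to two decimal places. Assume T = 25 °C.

pH = 8.64

C6H5COO- is the conjugate base of the weak acid C6H5COOH.
Ka = 10^(−4.14) = 7.24 × 10^-5
Kb = Kw/Ka = 1.0×10^-14 / 7.24 × 10^-5 = 1.38 × 10^-10
Let x = [OH-] at equilibrium. Kb = x²/(0.139 − x).
Since Kb ≪ C₀, x ≈ √(Kb·C₀) = 4.38 × 10^-6 M.
(x/C₀ = 0.0032% < 5%, so the approximation holds.)
pOH = −log(4.38 × 10^-6) = 5.36; pH = 14.00 − 5.36 = 8.64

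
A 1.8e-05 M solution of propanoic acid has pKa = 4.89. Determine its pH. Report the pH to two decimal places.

CH3CH2COOH ⇌ CH3CH2COO- + H+
Ka = 10^(−4.89) = 1.29 × 10^-5
Let x = [H+] at equilibrium. Ka = x²/(1.8e-05 − x).
The 5% rule fails; solving x² + Ka·x − Ka·C₀ = 0 exactly:
x = (−Ka + √(Ka² + 4·Ka·C₀))/2 = 1.01 × 10^-5 M
pH = −log[H+] = −log(1.01 × 10^-5) = 5.00

pH = 5.00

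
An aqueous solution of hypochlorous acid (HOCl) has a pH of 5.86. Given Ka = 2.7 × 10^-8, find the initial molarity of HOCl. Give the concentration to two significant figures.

C₀ = 7.2 × 10^-5 M

[H+] = 10^(-5.86) = 1.38 × 10^-6 M = x
Ka = x²/(C₀ − x) ⇒ C₀ = x + x²/Ka
C₀ = 1.38 × 10^-6 + (1.38 × 10^-6)²/(2.7 × 10^-8) = 7.19 × 10^-5 M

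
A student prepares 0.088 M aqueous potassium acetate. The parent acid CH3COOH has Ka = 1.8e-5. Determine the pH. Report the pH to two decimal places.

CH3COO- is the conjugate base of the weak acid CH3COOH.
Kb = Kw/Ka = 1.0×10^-14 / 1.8 × 10^-5 = 5.56 × 10^-10
Kb = [OH-]²/(0.088 − [OH-]) = 5.56 × 10^-10
Assume [OH-] ≪ 0.088: [OH-] ≈ √(5.56 × 10^-10 × 0.088) = 6.99 × 10^-6 M
pOH = −log(6.99 × 10^-6) = 5.16; pH = 14.00 − 5.16 = 8.84

pH = 8.84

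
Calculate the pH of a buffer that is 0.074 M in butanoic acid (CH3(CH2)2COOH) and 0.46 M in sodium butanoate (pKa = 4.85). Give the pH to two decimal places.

Using pH = pKa + log([base]/[acid]) with [base]/[acid] = 0.46/0.074:
pH = 4.85 + (+0.794) = 5.64

pH = 5.64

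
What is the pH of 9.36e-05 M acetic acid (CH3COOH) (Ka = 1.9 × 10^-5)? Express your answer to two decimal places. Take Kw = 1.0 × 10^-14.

CH3COOH ⇌ CH3COO- + H+
From the ICE table, Ka = [H+]²/(9.36e-05 − [H+]) = 1.9 × 10^-5.
[H+] is not negligible relative to C₀; solve [H+]² + 1.9e-05·[H+] − 1.78e-09 = 0.
[H+] = [−1.9e-05 + √(1.9e-05² + 7.11e-09)]/2 = 3.37 × 10^-5 M
pH = −log(3.37 × 10^-5) = 4.47

pH = 4.47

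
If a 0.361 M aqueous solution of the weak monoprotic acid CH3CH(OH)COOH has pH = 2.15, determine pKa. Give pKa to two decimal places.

[H+] = 10^(-2.15) = 7.08 × 10^-3 M
At equilibrium [HA] = 0.361 − 7.08 × 10^-3 = 3.54 × 10^-1 M
Ka = [H+][A-]/[HA] = (7.08 × 10^-3)² / 3.54 × 10^-1 = 1.42 × 10^-4
pKa = -log(1.42 × 10^-4) = 3.85

pKa = 3.85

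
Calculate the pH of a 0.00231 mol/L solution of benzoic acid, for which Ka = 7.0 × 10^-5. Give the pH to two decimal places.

pH = 3.43

C6H5COOH ⇌ C6H5COO- + H+
Let x = [H+] at equilibrium. Ka = x²/(0.00231 − x).
Here C₀/Ka ≈ 33, so the small-x approximation fails. Use the quadratic:
x = (−Ka + √(Ka² + 4·Ka·C₀))/2 = 3.69 × 10^-4 M
pH = −log(3.69 × 10^-4) = 3.43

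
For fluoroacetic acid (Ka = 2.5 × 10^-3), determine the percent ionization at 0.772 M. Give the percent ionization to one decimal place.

FCH2COOH ⇌ FCH2COO- + H+; let x = [H+] at equilibrium.
Ka = x²/(C₀ − x); solving the quadratic gives x = 4.27 × 10^-2 M.
% ionization = x/C₀ × 100% = 4.27 × 10^-2/0.772 × 100% = 5.5%

5.5%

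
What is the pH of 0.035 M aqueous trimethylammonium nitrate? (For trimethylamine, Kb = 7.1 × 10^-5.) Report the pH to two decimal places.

(CH3)3NH+ is the conjugate acid of the weak base (CH3)3N.
Ka = Kw/Kb = 1.0×10^-14 / 7.1 × 10^-5 = 1.41 × 10^-10
Ka = [H+]²/(0.035 − [H+]) = 1.41 × 10^-10
Assume [H+] ≪ 0.035: [H+] ≈ √(1.41 × 10^-10 × 0.035) = 2.22 × 10^-6 M
Check: 0.0063% ionized — well under 5%, approximation valid.
pH = −log(2.22 × 10^-6) = 5.65

pH = 5.65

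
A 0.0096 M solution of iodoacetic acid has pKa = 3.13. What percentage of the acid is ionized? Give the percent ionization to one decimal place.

ICH2COOH ⇌ ICH2COO- + H+; let x = [H+] at equilibrium.
Ka = 10^(−3.13) = 7.41 × 10^-4
Ka = x²/(C₀ − x); solving the quadratic gives x = 2.32 × 10^-3 M.
% ionization = x/C₀ × 100% = 2.32 × 10^-3/0.0096 × 100% = 24.2%

24.2%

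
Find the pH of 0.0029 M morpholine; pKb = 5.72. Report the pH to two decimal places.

C4H8ONH + H2O ⇌ C4H8ONH2+ + OH-
Kb = 10^(−5.72) = 1.91 × 10^-6
Kb = [OH-]²/(0.0029 − [OH-]) = 1.91 × 10^-6
Neglecting [OH-] in the denominator: [OH-] = √(1.91 × 10^-6 × 0.0029) = 7.44 × 10^-5 M
([OH-]/C₀ = 2.6% < 5%, so the approximation holds.)
pOH = −log(7.44 × 10^-5) = 4.13; pH = 14.00 − 4.13 = 9.87

pH = 9.87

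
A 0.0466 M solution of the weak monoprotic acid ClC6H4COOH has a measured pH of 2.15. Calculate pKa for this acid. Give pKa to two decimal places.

[H+] = 10^(-2.15) = 7.08 × 10^-3 M
At equilibrium [HA] = 0.0466 − 7.08 × 10^-3 = 3.95 × 10^-2 M
Ka = [H+][A-]/[HA] = (7.08 × 10^-3)² / 3.95 × 10^-2 = 1.27 × 10^-3
pKa = -log(1.27 × 10^-3) = 2.90

pKa = 2.90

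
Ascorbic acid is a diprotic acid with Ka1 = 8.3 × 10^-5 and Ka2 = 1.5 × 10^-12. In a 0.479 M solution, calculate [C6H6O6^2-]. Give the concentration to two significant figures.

First ionization gives [H+] ≈ [HC6H6O6-] = 6.31 × 10^-3 M.
Second step: Ka2 = [H+][C6H6O6^2-]/[HC6H6O6-] ≈ [C6H6O6^2-] (since [H+] ≈ [HC6H6O6-]).
So [C6H6O6^2-] ≈ Ka2.

1.5 × 10^-12 M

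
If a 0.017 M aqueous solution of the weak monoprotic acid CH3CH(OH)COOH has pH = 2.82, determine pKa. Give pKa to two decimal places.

[H+] = 10^(-2.82) = 1.51 × 10^-3 M
At equilibrium [HA] = 0.017 − 1.51 × 10^-3 = 1.55 × 10^-2 M
Ka = [H+][A-]/[HA] = (1.51 × 10^-3)² / 1.55 × 10^-2 = 1.47 × 10^-4
pKa = -log(1.47 × 10^-4) = 3.83

pKa = 3.83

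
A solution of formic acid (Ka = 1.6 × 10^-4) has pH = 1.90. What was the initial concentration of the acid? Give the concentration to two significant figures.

[H+] = 10^(-1.90) = 1.26 × 10^-2 M = x
Ka = x²/(C₀ − x) ⇒ C₀ = x + x²/Ka
C₀ = 1.26 × 10^-2 + (1.26 × 10^-2)²/(1.6 × 10^-4) = 1.00 M

C₀ = 1.0 M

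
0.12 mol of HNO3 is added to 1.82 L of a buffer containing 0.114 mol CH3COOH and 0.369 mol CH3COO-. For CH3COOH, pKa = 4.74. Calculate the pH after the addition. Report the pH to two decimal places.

Added H+ converts CH3COO- to CH3COOH: CH3COOH → 0.234 mol, CH3COO- → 0.249 mol.
pH = pKa + log([A⁻]/[HA]) = 4.74 + log(0.249/0.234) = 4.74 +0.027

pH = 4.77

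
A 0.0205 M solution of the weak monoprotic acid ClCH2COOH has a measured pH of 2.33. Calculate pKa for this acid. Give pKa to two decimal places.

pKa = 2.86

[H+] = 10^(-2.33) = 4.68 × 10^-3 M
At equilibrium [HA] = 0.0205 − 4.68 × 10^-3 = 1.58 × 10^-2 M
Ka = [H+][A-]/[HA] = (4.68 × 10^-3)² / 1.58 × 10^-2 = 1.39 × 10^-3
pKa = -log(1.39 × 10^-3) = 2.86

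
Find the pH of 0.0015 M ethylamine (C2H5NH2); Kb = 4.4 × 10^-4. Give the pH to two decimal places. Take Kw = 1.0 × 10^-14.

C2H5NH2 + H2O ⇌ C2H5NH3+ + OH-
From the ICE table, Kb = x²/(0.0015 − x) = 4.4 × 10^-4.
Here C₀/Kb ≈ 3.41, so the small-x approximation fails. Use the quadratic:
x = (−Kb + √(Kb² + 4·Kb·C₀))/2 = 6.22 × 10^-4 M
pOH = −log(6.22 × 10^-4) = 3.21; pH = 14.00 − 3.21 = 10.79

pH = 10.79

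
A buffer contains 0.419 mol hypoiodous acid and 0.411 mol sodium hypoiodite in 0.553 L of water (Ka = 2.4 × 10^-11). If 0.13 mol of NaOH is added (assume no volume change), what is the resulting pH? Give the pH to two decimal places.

After neutralization: n(HOI) = 0.289 mol, n(OI-) = 0.541 mol.
pKa = −log(2.4 × 10^-11) = 10.620
pH = pKa + log([A⁻]/[HA]) = 10.620 + log(0.541/0.289) = 10.620 +0.272

pH = 10.89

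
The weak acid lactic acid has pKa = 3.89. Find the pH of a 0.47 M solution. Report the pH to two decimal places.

pH = 2.11

CH3CH(OH)COOH ⇌ CH3CH(OH)COO- + H+
Ka = 10^(−3.89) = 1.29 × 10^-4
Ka = [H+]²/(0.47 − [H+]) = 1.29 × 10^-4
Neglecting [H+] in the denominator: [H+] = √(1.29 × 10^-4 × 0.47) = 7.79 × 10^-3 M
([H+]/C₀ = 1.7% < 5%, so the approximation holds.)
pH = −log[H+] = −log(7.79 × 10^-3) = 2.11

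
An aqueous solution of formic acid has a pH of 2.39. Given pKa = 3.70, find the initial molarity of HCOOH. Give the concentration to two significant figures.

C₀ = 8.7 × 10^-2 M

[H+] = 10^(-2.39) = 4.07 × 10^-3 M = x
Ka = 10^(−3.70) = 2.00 × 10^-4
Ka = x²/(C₀ − x) ⇒ C₀ = x + x²/Ka
C₀ = 4.07 × 10^-3 + (4.07 × 10^-3)²/(2.00 × 10^-4) = 8.69 × 10^-2 M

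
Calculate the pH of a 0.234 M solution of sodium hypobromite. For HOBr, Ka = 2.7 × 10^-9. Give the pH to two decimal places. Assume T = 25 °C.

pH = 10.97

OBr- is the conjugate base of the weak acid HOBr.
Kb = Kw/Ka = 1.0×10^-14 / 2.7 × 10^-9 = 3.70 × 10^-6
Kb = x²/(0.234 − x) = 3.70 × 10^-6
Assume x ≪ 0.234: x ≈ √(3.70 × 10^-6 × 0.234) = 9.30 × 10^-4 M
Check: 0.4% ionized — well under 5%, approximation valid.
pOH = 3.03, so pH = 14.00 − pOH = 10.97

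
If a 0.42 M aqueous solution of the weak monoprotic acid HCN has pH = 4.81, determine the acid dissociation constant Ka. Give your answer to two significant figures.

Ka = 5.7 × 10^-10

[H+] = 10^(-4.81) = 1.55 × 10^-5 M
At equilibrium [HA] = 0.42 − 1.55 × 10^-5 = 4.20 × 10^-1 M
Ka = [H+][A-]/[HA] = (1.55 × 10^-5)² / 4.20 × 10^-1 = 5.7 × 10^-10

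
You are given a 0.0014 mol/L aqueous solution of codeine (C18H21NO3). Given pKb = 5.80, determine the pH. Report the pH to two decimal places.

C18H21NO3 + H2O ⇌ C18H22NO3+ + OH-
Kb = 10^(−5.80) = 1.58 × 10^-6
From the ICE table, Kb = [OH-]²/(0.0014 − [OH-]) = 1.58 × 10^-6.
Assume [OH-] ≪ 0.0014: [OH-] ≈ √(1.58 × 10^-6 × 0.0014) = 4.70 × 10^-5 M
pOH = −log(4.70 × 10^-5) = 4.33; pH = 14.00 − 4.33 = 9.67

pH = 9.67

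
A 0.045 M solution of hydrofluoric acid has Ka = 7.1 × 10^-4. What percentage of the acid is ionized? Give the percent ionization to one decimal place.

11.8%

HF ⇌ F- + H+; let x = [H+] at equilibrium.
Solve x² + 0.00071x − 3.19e-05 = 0 → x = 5.31 × 10^-3 M
% ionization = x/C₀ × 100% = 5.31 × 10^-3/0.045 × 100% = 11.8%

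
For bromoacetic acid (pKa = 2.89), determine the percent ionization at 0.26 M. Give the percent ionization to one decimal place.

6.8%

BrCH2COOH ⇌ BrCH2COO- + H+; let x = [H+] at equilibrium.
Ka = 10^(−2.89) = 1.29 × 10^-3
Ka = x²/(C₀ − x); solving the quadratic gives x = 1.77 × 10^-2 M.
Fraction ionized = 1.77 × 10^-2 / 0.26 = 0.0681 → 6.8%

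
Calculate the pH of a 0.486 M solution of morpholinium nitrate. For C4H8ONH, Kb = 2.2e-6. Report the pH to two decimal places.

pH = 4.33

C4H8ONH2+ is the conjugate acid of the weak base C4H8ONH.
Ka = Kw/Kb = 1.0×10^-14 / 2.2 × 10^-6 = 4.55 × 10^-9
From the ICE table, Ka = x²/(0.486 − x) = 4.55 × 10^-9.
Neglecting x in the denominator: x = √(4.55 × 10^-9 × 0.486) = 4.70 × 10^-5 M
Check: 0.0097% ionized — well under 5%, approximation valid.
pH = −log(4.70 × 10^-5) = 4.33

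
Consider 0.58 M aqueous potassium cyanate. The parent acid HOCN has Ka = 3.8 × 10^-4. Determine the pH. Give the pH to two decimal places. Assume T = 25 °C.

pH = 8.59

OCN- is the conjugate base of the weak acid HOCN.
Kb = Kw/Ka = 1.0×10^-14 / 3.8 × 10^-4 = 2.63 × 10^-11
Let x = [OH-] at equilibrium. Kb = x²/(0.58 − x).
Assume x ≪ 0.58: x ≈ √(2.63 × 10^-11 × 0.58) = 3.91 × 10^-6 M
Check: 0.00067% ionized — well under 5%, approximation valid.
pOH = 5.41, so pH = 14.00 − pOH = 8.59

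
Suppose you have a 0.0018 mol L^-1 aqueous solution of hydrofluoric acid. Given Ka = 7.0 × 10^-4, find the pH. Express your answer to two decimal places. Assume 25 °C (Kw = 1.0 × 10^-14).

pH = 3.08

HF ⇌ F- + H+
From the ICE table, Ka = [H+]²/(0.0018 − [H+]) = 7.0 × 10^-4.
[H+] is not negligible relative to C₀; solve [H+]² + 0.0007·[H+] − 1.26e-06 = 0.
[H+] = [−0.0007 + √(0.0007² + 5.04e-06)]/2 = 8.26 × 10^-4 M
pH = −log(8.26 × 10^-4) = 3.08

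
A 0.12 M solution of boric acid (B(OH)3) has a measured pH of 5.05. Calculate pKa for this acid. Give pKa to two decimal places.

[H+] = 10^(-5.05) = 8.91 × 10^-6 M
At equilibrium [HA] = 0.12 − 8.91 × 10^-6 = 1.20 × 10^-1 M
Ka = [H+][A-]/[HA] = (8.91 × 10^-6)² / 1.20 × 10^-1 = 6.62 × 10^-10
pKa = -log(6.62 × 10^-10) = 9.18

pKa = 9.18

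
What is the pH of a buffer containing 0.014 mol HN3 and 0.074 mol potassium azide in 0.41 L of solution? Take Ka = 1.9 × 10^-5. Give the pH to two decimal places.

pKa = −log(1.9 × 10^-5) = 4.721
Henderson–Hasselbalch: pH = pKa + log([N3-]/[HN3]) = 4.721 + log(0.074/0.014)
pH = 4.721 + (+0.723) = 5.44

pH = 5.44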